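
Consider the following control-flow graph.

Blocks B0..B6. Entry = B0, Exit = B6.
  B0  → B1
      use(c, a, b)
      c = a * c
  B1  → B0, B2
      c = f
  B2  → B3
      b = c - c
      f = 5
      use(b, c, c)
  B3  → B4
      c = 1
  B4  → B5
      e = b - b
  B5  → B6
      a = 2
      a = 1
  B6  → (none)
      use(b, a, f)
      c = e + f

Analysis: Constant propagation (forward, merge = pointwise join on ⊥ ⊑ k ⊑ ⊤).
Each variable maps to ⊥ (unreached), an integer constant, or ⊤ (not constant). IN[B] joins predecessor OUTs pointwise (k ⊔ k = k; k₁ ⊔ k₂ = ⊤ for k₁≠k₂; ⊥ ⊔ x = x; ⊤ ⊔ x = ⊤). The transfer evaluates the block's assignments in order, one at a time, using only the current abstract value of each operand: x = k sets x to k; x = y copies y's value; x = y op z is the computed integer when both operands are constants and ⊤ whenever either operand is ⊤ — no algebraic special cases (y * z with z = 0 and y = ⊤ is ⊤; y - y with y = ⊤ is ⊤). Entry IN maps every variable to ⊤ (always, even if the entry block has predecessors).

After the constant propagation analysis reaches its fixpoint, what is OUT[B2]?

Per-block solution:
  B0:   IN=(all ⊤)   OUT=(all ⊤)
  B1:   IN=(all ⊤)   OUT=(all ⊤)
  B2:   IN=(all ⊤)   OUT={f:5; rest ⊤}
  B3:   IN={f:5; rest ⊤}   OUT={c:1, f:5; rest ⊤}
  B4:   IN={c:1, f:5; rest ⊤}   OUT={c:1, f:5; rest ⊤}
  B5:   IN={c:1, f:5; rest ⊤}   OUT={a:1, c:1, f:5; rest ⊤}
  B6:   IN={a:1, c:1, f:5; rest ⊤}   OUT={a:1, f:5; rest ⊤}

Merge at B2: IN[B2] = OUT[B1] = {a: ⊤, b: ⊤, c: ⊤, d: ⊤, e: ⊤, f: ⊤}
Applying B2's transfer function to that IN value gives OUT[B2] (row B2 above).

Answer: {a: ⊤, b: ⊤, c: ⊤, d: ⊤, e: ⊤, f: 5}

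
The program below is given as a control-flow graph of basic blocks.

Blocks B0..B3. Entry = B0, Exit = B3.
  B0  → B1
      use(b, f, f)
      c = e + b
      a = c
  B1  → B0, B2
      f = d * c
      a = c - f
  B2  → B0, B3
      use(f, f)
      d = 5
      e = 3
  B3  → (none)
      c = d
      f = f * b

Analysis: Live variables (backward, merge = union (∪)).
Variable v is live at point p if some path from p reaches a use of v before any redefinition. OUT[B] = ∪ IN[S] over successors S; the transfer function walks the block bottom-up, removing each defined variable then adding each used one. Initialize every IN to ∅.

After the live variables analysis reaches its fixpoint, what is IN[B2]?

Answer: {b, f}

Trace:
Converged values:
  B0: | IN={b, d, e, f} | OUT={b, c, d, e}
  B1: | IN={b, c, d, e} | OUT={b, d, e, f}
  B2: | IN={b, f} | OUT={b, d, e, f}
  B3: | IN={b, d, f} | OUT={}

Merge at B2: OUT[B2] = IN[B0] ⊔ IN[B3] = {b, d, e, f}
Applying B2's transfer function to that OUT value gives IN[B2] (row B2 above).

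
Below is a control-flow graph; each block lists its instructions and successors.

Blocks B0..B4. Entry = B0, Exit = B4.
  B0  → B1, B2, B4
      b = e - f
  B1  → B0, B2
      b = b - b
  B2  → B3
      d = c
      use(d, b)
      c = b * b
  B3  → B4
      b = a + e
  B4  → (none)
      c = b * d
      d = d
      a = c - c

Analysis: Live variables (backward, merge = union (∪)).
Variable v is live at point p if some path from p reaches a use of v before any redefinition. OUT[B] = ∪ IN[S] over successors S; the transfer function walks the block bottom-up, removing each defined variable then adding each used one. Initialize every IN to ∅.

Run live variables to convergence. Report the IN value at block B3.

Answer: {a, d, e}

Working:
Per-block solution:
  B0: | IN={a, c, d, e, f} | OUT={a, b, c, d, e, f}
  B1: | IN={a, b, c, d, e, f} | OUT={a, b, c, d, e, f}
  B2: | IN={a, b, c, e} | OUT={a, d, e}
  B3: | IN={a, d, e} | OUT={b, d}
  B4: | IN={b, d} | OUT={}

Merge at B3: OUT[B3] = IN[B4] = {b, d}
Applying B3's transfer function to that OUT value gives IN[B3] (row B3 above).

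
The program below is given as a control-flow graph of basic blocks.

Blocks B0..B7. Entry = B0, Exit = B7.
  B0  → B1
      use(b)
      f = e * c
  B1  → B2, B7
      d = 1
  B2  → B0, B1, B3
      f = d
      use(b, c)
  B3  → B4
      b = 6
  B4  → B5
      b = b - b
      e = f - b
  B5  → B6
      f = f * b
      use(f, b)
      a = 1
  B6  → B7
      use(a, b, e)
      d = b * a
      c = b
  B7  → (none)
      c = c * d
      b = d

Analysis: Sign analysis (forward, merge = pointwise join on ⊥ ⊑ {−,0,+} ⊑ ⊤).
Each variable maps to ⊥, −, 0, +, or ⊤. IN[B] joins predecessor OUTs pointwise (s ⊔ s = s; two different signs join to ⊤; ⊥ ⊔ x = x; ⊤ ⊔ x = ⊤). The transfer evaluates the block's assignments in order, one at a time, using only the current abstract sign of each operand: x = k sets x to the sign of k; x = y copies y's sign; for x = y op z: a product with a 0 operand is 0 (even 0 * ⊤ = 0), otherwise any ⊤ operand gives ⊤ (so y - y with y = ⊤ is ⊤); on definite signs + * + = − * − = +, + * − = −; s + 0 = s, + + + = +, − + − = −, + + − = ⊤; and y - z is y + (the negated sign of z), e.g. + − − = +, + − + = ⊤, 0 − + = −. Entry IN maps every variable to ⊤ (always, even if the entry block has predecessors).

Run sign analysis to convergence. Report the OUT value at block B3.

Answer: {a: ⊤, b: +, c: ⊤, d: +, e: ⊤, f: +}

Derivation:
Fixpoint table:
  B0: | IN=(all ⊤) | OUT=(all ⊤)
  B1: | IN=(all ⊤) | OUT={d:+; rest ⊤}
  B2: | IN={d:+; rest ⊤} | OUT={d:+, f:+; rest ⊤}
  B3: | IN={d:+, f:+; rest ⊤} | OUT={b:+, d:+, f:+; rest ⊤}
  B4: | IN={b:+, d:+, f:+; rest ⊤} | OUT={d:+, f:+; rest ⊤}
  B5: | IN={d:+, f:+; rest ⊤} | OUT={a:+, d:+; rest ⊤}
  B6: | IN={a:+, d:+; rest ⊤} | OUT={a:+; rest ⊤}
  B7: | IN=(all ⊤) | OUT=(all ⊤)

Merge at B3: IN[B3] = OUT[B2] = {a: ⊤, b: ⊤, c: ⊤, d: +, e: ⊤, f: +}
Applying B3's transfer function to that IN value gives OUT[B3] (row B3 above).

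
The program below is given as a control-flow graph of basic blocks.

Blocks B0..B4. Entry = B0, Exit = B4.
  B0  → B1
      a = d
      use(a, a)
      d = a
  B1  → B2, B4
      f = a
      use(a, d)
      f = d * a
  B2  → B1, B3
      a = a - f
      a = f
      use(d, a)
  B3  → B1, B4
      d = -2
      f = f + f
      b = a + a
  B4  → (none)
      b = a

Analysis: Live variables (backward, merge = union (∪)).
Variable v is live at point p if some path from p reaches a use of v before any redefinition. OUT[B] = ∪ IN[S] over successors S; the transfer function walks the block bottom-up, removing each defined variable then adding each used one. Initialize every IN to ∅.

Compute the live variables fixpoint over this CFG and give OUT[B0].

Answer: {a, d}

Trace:
Fixpoint table:
  B0: | IN={d} | OUT={a, d}
  B1: | IN={a, d} | OUT={a, d, f}
  B2: | IN={a, d, f} | OUT={a, d, f}
  B3: | IN={a, f} | OUT={a, d}
  B4: | IN={a} | OUT={}

Merge at B0: OUT[B0] = IN[B1] = {a, d}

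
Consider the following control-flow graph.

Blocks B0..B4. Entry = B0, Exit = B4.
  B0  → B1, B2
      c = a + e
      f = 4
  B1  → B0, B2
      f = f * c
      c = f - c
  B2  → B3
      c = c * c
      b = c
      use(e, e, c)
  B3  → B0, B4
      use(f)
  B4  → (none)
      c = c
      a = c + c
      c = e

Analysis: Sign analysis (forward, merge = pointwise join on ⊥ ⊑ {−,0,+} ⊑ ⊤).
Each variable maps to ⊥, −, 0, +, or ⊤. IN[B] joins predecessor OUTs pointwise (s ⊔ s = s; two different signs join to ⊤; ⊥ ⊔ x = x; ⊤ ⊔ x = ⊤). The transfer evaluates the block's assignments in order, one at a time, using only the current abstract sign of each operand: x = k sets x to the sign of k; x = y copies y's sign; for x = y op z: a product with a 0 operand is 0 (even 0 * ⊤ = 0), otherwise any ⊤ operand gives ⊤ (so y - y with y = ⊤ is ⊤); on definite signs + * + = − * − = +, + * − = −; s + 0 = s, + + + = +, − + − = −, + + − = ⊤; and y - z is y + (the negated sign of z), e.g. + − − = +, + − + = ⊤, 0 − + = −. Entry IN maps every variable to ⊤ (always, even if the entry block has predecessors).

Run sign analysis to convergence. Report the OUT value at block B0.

Answer: {a: ⊤, b: ⊤, c: ⊤, d: ⊤, e: ⊤, f: +}

Derivation:
Converged values:
  B0:   IN=(all ⊤)   OUT={f:+; rest ⊤}
  B1:   IN={f:+; rest ⊤}   OUT=(all ⊤)
  B2:   IN=(all ⊤)   OUT=(all ⊤)
  B3:   IN=(all ⊤)   OUT=(all ⊤)
  B4:   IN=(all ⊤)   OUT=(all ⊤)

Merge at B0 (entry node, so the boundary value (all ⊤) is joined with the incoming edge(s)): IN[B0] = (all ⊤) ⊔ OUT[B1] ⊔ OUT[B3] = {a: ⊤, b: ⊤, c: ⊤, d: ⊤, e: ⊤, f: ⊤}
Applying B0's transfer function to that IN value gives OUT[B0] (row B0 above).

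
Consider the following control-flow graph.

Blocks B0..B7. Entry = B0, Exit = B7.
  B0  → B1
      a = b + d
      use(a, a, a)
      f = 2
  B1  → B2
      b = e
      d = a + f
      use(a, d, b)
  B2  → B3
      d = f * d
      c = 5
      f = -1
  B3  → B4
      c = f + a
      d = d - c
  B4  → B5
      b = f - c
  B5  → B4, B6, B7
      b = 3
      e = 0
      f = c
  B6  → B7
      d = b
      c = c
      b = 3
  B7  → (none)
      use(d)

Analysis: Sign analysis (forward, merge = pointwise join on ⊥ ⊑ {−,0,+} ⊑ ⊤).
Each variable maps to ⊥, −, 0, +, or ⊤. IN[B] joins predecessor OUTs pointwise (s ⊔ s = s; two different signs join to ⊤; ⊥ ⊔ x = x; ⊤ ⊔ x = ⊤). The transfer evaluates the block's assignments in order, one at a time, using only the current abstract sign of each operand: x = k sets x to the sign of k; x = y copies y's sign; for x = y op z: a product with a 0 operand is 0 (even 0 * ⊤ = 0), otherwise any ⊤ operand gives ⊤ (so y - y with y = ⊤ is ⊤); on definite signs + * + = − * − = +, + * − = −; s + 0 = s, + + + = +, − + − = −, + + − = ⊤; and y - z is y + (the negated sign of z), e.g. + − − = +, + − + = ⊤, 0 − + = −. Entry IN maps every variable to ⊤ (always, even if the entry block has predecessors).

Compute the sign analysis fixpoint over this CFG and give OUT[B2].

Answer: {a: ⊤, b: ⊤, c: +, d: ⊤, e: ⊤, f: -}

Working:
Converged values:
  B0: | IN=(all ⊤) | OUT={f:+; rest ⊤}
  B1: | IN={f:+; rest ⊤} | OUT={f:+; rest ⊤}
  B2: | IN={f:+; rest ⊤} | OUT={c:+, f:-; rest ⊤}
  B3: | IN={c:+, f:-; rest ⊤} | OUT={f:-; rest ⊤}
  B4: | IN=(all ⊤) | OUT=(all ⊤)
  B5: | IN=(all ⊤) | OUT={b:+, e:0; rest ⊤}
  B6: | IN={b:+, e:0; rest ⊤} | OUT={b:+, d:+, e:0; rest ⊤}
  B7: | IN={b:+, e:0; rest ⊤} | OUT={b:+, e:0; rest ⊤}

Merge at B2: IN[B2] = OUT[B1] = {a: ⊤, b: ⊤, c: ⊤, d: ⊤, e: ⊤, f: +}
Applying B2's transfer function to that IN value gives OUT[B2] (row B2 above).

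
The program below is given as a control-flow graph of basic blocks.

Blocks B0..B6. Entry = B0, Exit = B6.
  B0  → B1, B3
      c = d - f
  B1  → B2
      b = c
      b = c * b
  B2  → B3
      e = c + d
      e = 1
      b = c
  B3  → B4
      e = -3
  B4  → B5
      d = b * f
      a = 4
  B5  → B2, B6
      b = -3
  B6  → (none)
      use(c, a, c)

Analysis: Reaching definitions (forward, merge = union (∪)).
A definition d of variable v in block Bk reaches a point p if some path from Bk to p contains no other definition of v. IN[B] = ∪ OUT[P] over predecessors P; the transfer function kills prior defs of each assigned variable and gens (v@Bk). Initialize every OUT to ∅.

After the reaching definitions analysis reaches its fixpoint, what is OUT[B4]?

Answer: {a@B4, b@B2, c@B0, d@B4, e@B3}

Derivation:
Per-block solution:
  B0:  IN={}  OUT={c@B0}
  B1:  IN={c@B0}  OUT={b@B1, c@B0}
  B2:  IN={a@B4, b@B1, b@B5, c@B0, d@B4, e@B3}  OUT={a@B4, b@B2, c@B0, d@B4, e@B2}
  B3:  IN={a@B4, b@B2, c@B0, d@B4, e@B2}  OUT={a@B4, b@B2, c@B0, d@B4, e@B3}
  B4:  IN={a@B4, b@B2, c@B0, d@B4, e@B3}  OUT={a@B4, b@B2, c@B0, d@B4, e@B3}
  B5:  IN={a@B4, b@B2, c@B0, d@B4, e@B3}  OUT={a@B4, b@B5, c@B0, d@B4, e@B3}
  B6:  IN={a@B4, b@B5, c@B0, d@B4, e@B3}  OUT={a@B4, b@B5, c@B0, d@B4, e@B3}

Merge at B4: IN[B4] = OUT[B3] = {a@B4, b@B2, c@B0, d@B4, e@B3}
Applying B4's transfer function to that IN value gives OUT[B4] (row B4 above).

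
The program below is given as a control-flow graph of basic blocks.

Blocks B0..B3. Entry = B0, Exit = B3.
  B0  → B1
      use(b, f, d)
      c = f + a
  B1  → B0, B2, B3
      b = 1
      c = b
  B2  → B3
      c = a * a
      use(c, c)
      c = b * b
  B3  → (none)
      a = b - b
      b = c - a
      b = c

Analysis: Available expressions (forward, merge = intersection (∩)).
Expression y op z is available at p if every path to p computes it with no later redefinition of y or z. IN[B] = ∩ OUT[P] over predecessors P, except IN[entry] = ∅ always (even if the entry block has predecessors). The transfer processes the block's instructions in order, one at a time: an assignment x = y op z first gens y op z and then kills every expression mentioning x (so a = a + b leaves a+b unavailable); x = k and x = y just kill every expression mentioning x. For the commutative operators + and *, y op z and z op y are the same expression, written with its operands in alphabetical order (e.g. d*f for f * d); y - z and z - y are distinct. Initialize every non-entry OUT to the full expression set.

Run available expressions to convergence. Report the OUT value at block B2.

Fixpoint table:
  B0:  IN={}  OUT={a+f}
  B1:  IN={a+f}  OUT={a+f}
  B2:  IN={a+f}  OUT={a*a, a+f, b*b}
  B3:  IN={a+f}  OUT={c-a}

Merge at B2: IN[B2] = OUT[B1] = {a+f}
Applying B2's transfer function to that IN value gives OUT[B2] (row B2 above).

Answer: {a*a, a+f, b*b}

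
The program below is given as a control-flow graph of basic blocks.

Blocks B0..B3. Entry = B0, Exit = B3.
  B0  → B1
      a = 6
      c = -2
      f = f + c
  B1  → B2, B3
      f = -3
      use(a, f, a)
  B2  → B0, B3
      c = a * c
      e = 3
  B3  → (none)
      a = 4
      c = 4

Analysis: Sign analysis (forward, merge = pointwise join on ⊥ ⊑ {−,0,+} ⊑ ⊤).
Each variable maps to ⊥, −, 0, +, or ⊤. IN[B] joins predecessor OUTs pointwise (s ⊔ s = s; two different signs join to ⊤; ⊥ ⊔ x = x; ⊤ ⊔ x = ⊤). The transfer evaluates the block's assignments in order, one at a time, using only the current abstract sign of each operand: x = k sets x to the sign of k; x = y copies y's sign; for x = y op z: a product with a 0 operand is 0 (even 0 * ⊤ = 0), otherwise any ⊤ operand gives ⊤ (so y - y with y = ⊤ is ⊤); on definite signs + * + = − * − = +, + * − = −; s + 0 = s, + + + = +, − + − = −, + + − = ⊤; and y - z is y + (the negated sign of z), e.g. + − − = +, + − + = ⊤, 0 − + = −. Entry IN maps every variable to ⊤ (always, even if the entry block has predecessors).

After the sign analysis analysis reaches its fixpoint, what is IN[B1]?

Answer: {a: +, b: ⊤, c: -, d: ⊤, e: ⊤, f: ⊤}

Derivation:
Fixpoint table:
  B0: | IN=(all ⊤) | OUT={a:+, c:-; rest ⊤}
  B1: | IN={a:+, c:-; rest ⊤} | OUT={a:+, c:-, f:-; rest ⊤}
  B2: | IN={a:+, c:-, f:-; rest ⊤} | OUT={a:+, c:-, e:+, f:-; rest ⊤}
  B3: | IN={a:+, c:-, f:-; rest ⊤} | OUT={a:+, c:+, f:-; rest ⊤}

Merge at B1: IN[B1] = OUT[B0] = {a: +, b: ⊤, c: -, d: ⊤, e: ⊤, f: ⊤}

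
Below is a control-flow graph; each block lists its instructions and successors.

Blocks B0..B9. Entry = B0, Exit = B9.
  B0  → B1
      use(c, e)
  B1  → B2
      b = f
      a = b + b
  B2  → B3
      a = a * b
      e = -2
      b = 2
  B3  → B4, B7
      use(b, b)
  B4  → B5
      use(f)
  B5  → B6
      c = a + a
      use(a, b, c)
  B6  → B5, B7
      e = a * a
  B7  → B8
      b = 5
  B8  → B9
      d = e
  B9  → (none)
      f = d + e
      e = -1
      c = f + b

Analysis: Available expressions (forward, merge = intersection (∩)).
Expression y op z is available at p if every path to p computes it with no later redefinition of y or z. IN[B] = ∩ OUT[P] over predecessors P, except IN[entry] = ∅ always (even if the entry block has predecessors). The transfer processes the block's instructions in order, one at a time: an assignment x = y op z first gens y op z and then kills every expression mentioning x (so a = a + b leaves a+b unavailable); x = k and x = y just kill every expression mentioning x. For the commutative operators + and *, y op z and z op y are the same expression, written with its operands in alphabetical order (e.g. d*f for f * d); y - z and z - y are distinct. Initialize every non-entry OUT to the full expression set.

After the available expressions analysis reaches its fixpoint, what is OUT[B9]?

Per-block solution:
  B0:  IN={}  OUT={}
  B1:  IN={}  OUT={b+b}
  B2:  IN={b+b}  OUT={}
  B3:  IN={}  OUT={}
  B4:  IN={}  OUT={}
  B5:  IN={}  OUT={a+a}
  B6:  IN={a+a}  OUT={a*a, a+a}
  B7:  IN={}  OUT={}
  B8:  IN={}  OUT={}
  B9:  IN={}  OUT={b+f}

Merge at B9: IN[B9] = OUT[B8] = {}
Applying B9's transfer function to that IN value gives OUT[B9] (row B9 above).

Answer: {b+f}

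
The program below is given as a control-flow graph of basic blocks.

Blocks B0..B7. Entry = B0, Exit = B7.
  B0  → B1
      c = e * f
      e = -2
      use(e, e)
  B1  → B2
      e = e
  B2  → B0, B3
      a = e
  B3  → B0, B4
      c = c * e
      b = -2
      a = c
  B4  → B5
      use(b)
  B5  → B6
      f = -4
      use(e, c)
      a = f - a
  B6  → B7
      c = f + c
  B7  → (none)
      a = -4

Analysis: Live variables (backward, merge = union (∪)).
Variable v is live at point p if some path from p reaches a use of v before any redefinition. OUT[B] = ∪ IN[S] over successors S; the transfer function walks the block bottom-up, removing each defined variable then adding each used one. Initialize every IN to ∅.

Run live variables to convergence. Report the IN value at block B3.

Fixpoint table:
  B0:   IN={e, f}   OUT={c, e, f}
  B1:   IN={c, e, f}   OUT={c, e, f}
  B2:   IN={c, e, f}   OUT={c, e, f}
  B3:   IN={c, e, f}   OUT={a, b, c, e, f}
  B4:   IN={a, b, c, e}   OUT={a, c, e}
  B5:   IN={a, c, e}   OUT={c, f}
  B6:   IN={c, f}   OUT={}
  B7:   IN={}   OUT={}

Merge at B3: OUT[B3] = IN[B0] ⊔ IN[B4] = {a, b, c, e, f}
Applying B3's transfer function to that OUT value gives IN[B3] (row B3 above).

Answer: {c, e, f}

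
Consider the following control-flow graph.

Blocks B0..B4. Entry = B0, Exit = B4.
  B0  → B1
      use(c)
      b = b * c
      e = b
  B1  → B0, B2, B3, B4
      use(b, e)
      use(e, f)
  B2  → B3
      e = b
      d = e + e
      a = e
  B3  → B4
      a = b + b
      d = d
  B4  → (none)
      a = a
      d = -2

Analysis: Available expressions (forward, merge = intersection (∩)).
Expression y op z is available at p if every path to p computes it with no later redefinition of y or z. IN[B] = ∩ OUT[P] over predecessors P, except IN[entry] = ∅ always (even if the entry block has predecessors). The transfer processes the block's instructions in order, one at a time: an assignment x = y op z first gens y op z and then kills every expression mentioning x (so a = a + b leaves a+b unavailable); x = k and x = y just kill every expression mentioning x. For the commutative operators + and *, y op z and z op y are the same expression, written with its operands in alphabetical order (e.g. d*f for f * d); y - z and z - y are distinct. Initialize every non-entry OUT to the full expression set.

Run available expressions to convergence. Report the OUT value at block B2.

Answer: {e+e}

Trace:
Converged values:
  B0: | IN={} | OUT={}
  B1: | IN={} | OUT={}
  B2: | IN={} | OUT={e+e}
  B3: | IN={} | OUT={b+b}
  B4: | IN={} | OUT={}

Merge at B2: IN[B2] = OUT[B1] = {}
Applying B2's transfer function to that IN value gives OUT[B2] (row B2 above).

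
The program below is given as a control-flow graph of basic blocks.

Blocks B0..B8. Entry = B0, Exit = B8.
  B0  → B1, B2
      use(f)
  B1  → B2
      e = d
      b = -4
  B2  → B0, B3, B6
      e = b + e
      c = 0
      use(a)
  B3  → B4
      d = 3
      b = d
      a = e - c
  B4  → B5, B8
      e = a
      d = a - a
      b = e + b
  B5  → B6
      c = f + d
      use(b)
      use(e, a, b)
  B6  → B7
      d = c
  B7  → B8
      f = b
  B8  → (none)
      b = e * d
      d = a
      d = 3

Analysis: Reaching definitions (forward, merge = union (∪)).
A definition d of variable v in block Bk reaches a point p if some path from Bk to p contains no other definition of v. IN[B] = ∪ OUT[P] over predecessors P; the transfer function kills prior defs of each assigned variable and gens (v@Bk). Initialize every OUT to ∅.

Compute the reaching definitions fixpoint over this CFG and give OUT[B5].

Converged values:
  B0: | IN={b@B1, c@B2, e@B2} | OUT={b@B1, c@B2, e@B2}
  B1: | IN={b@B1, c@B2, e@B2} | OUT={b@B1, c@B2, e@B1}
  B2: | IN={b@B1, c@B2, e@B1, e@B2} | OUT={b@B1, c@B2, e@B2}
  B3: | IN={b@B1, c@B2, e@B2} | OUT={a@B3, b@B3, c@B2, d@B3, e@B2}
  B4: | IN={a@B3, b@B3, c@B2, d@B3, e@B2} | OUT={a@B3, b@B4, c@B2, d@B4, e@B4}
  B5: | IN={a@B3, b@B4, c@B2, d@B4, e@B4} | OUT={a@B3, b@B4, c@B5, d@B4, e@B4}
  B6: | IN={a@B3, b@B1, b@B4, c@B2, c@B5, d@B4, e@B2, e@B4} | OUT={a@B3, b@B1, b@B4, c@B2, c@B5, d@B6, e@B2, e@B4}
  B7: | IN={a@B3, b@B1, b@B4, c@B2, c@B5, d@B6, e@B2, e@B4} | OUT={a@B3, b@B1, b@B4, c@B2, c@B5, d@B6, e@B2, e@B4, f@B7}
  B8: | IN={a@B3, b@B1, b@B4, c@B2, c@B5, d@B4, d@B6, e@B2, e@B4, f@B7} | OUT={a@B3, b@B8, c@B2, c@B5, d@B8, e@B2, e@B4, f@B7}

Merge at B5: IN[B5] = OUT[B4] = {a@B3, b@B4, c@B2, d@B4, e@B4}
Applying B5's transfer function to that IN value gives OUT[B5] (row B5 above).

Answer: {a@B3, b@B4, c@B5, d@B4, e@B4}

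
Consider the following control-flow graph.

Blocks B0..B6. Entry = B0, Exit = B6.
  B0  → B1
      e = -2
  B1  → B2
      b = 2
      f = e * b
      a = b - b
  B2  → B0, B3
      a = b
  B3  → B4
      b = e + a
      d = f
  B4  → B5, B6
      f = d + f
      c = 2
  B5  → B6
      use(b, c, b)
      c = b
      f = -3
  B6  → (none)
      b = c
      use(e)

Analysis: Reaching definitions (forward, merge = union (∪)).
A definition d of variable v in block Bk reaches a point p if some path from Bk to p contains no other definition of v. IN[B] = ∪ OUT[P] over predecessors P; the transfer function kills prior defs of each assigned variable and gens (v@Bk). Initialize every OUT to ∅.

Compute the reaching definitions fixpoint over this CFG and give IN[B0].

Answer: {a@B2, b@B1, e@B0, f@B1}

Trace:
Converged values:
  B0:  IN={a@B2, b@B1, e@B0, f@B1}  OUT={a@B2, b@B1, e@B0, f@B1}
  B1:  IN={a@B2, b@B1, e@B0, f@B1}  OUT={a@B1, b@B1, e@B0, f@B1}
  B2:  IN={a@B1, b@B1, e@B0, f@B1}  OUT={a@B2, b@B1, e@B0, f@B1}
  B3:  IN={a@B2, b@B1, e@B0, f@B1}  OUT={a@B2, b@B3, d@B3, e@B0, f@B1}
  B4:  IN={a@B2, b@B3, d@B3, e@B0, f@B1}  OUT={a@B2, b@B3, c@B4, d@B3, e@B0, f@B4}
  B5:  IN={a@B2, b@B3, c@B4, d@B3, e@B0, f@B4}  OUT={a@B2, b@B3, c@B5, d@B3, e@B0, f@B5}
  B6:  IN={a@B2, b@B3, c@B4, c@B5, d@B3, e@B0, f@B4, f@B5}  OUT={a@B2, b@B6, c@B4, c@B5, d@B3, e@B0, f@B4, f@B5}

Merge at B0 (entry node, so the boundary value {} is joined with the incoming edge(s)): IN[B0] = {} ⊔ OUT[B2] = {a@B2, b@B1, e@B0, f@B1}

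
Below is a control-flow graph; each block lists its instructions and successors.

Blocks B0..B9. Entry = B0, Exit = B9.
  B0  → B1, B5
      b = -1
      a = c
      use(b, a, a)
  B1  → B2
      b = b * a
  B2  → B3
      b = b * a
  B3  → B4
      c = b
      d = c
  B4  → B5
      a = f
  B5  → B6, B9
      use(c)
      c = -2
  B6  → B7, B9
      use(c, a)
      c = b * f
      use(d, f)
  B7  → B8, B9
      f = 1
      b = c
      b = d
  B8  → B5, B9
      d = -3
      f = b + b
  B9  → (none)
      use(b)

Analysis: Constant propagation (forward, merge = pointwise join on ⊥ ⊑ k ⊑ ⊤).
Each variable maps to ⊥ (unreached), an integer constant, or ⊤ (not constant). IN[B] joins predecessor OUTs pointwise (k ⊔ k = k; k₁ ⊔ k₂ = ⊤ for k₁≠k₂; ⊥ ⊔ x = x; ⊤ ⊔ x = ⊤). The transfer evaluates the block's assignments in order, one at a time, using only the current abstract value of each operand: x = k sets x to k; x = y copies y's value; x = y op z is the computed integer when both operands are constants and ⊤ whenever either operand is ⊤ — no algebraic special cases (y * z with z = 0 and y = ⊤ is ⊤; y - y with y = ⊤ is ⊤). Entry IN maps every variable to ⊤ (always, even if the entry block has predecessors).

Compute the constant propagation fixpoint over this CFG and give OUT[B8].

Answer: {a: ⊤, b: ⊤, c: ⊤, d: -3, e: ⊤, f: ⊤}

Working:
Per-block solution:
  B0:   IN=(all ⊤)   OUT={b:-1; rest ⊤}
  B1:   IN={b:-1; rest ⊤}   OUT=(all ⊤)
  B2:   IN=(all ⊤)   OUT=(all ⊤)
  B3:   IN=(all ⊤)   OUT=(all ⊤)
  B4:   IN=(all ⊤)   OUT=(all ⊤)
  B5:   IN=(all ⊤)   OUT={c:-2; rest ⊤}
  B6:   IN={c:-2; rest ⊤}   OUT=(all ⊤)
  B7:   IN=(all ⊤)   OUT={f:1; rest ⊤}
  B8:   IN={f:1; rest ⊤}   OUT={d:-3; rest ⊤}
  B9:   IN=(all ⊤)   OUT=(all ⊤)

Merge at B8: IN[B8] = OUT[B7] = {a: ⊤, b: ⊤, c: ⊤, d: ⊤, e: ⊤, f: 1}
Applying B8's transfer function to that IN value gives OUT[B8] (row B8 above).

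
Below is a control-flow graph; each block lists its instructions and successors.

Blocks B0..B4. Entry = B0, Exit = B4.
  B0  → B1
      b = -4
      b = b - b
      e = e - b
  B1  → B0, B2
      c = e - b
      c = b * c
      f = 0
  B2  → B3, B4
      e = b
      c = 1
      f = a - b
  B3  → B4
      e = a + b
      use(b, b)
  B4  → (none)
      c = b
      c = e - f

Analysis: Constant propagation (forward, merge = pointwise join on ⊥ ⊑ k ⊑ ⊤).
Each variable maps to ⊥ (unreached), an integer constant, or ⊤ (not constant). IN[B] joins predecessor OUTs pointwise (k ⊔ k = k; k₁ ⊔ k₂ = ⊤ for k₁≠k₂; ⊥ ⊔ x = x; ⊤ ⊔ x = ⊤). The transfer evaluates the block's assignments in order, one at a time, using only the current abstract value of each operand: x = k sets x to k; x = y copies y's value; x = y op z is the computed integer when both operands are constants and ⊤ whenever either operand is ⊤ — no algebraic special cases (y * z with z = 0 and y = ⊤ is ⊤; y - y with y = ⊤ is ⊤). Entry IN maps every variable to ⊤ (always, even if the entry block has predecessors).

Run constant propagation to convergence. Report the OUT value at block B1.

Converged values:
  B0:   IN=(all ⊤)   OUT={b:0; rest ⊤}
  B1:   IN={b:0; rest ⊤}   OUT={b:0, f:0; rest ⊤}
  B2:   IN={b:0, f:0; rest ⊤}   OUT={b:0, c:1, e:0; rest ⊤}
  B3:   IN={b:0, c:1, e:0; rest ⊤}   OUT={b:0, c:1; rest ⊤}
  B4:   IN={b:0, c:1; rest ⊤}   OUT={b:0; rest ⊤}

Merge at B1: IN[B1] = OUT[B0] = {a: ⊤, b: 0, c: ⊤, d: ⊤, e: ⊤, f: ⊤}
Applying B1's transfer function to that IN value gives OUT[B1] (row B1 above).

Answer: {a: ⊤, b: 0, c: ⊤, d: ⊤, e: ⊤, f: 0}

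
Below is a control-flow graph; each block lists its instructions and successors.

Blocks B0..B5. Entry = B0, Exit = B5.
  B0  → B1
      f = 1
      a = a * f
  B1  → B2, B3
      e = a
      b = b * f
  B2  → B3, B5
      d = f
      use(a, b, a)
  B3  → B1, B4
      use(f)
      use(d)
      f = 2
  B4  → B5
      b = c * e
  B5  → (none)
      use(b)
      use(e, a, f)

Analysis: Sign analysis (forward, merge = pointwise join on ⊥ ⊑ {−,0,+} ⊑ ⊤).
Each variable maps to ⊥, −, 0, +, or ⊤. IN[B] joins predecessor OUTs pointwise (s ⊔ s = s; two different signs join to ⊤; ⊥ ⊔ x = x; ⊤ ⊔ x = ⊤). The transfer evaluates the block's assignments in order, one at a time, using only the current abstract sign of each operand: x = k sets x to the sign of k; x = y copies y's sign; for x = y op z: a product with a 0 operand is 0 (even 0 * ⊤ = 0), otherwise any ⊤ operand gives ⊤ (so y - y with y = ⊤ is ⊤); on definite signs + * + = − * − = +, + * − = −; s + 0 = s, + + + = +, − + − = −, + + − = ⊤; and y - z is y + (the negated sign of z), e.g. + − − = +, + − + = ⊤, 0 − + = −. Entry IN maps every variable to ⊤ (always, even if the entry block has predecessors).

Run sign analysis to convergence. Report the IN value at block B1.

Per-block solution:
  B0: | IN=(all ⊤) | OUT={f:+; rest ⊤}
  B1: | IN={f:+; rest ⊤} | OUT={f:+; rest ⊤}
  B2: | IN={f:+; rest ⊤} | OUT={d:+, f:+; rest ⊤}
  B3: | IN={f:+; rest ⊤} | OUT={f:+; rest ⊤}
  B4: | IN={f:+; rest ⊤} | OUT={f:+; rest ⊤}
  B5: | IN={f:+; rest ⊤} | OUT={f:+; rest ⊤}

Merge at B1: IN[B1] = OUT[B0] ⊔ OUT[B3] = {a: ⊤, b: ⊤, c: ⊤, d: ⊤, e: ⊤, f: +}

Answer: {a: ⊤, b: ⊤, c: ⊤, d: ⊤, e: ⊤, f: +}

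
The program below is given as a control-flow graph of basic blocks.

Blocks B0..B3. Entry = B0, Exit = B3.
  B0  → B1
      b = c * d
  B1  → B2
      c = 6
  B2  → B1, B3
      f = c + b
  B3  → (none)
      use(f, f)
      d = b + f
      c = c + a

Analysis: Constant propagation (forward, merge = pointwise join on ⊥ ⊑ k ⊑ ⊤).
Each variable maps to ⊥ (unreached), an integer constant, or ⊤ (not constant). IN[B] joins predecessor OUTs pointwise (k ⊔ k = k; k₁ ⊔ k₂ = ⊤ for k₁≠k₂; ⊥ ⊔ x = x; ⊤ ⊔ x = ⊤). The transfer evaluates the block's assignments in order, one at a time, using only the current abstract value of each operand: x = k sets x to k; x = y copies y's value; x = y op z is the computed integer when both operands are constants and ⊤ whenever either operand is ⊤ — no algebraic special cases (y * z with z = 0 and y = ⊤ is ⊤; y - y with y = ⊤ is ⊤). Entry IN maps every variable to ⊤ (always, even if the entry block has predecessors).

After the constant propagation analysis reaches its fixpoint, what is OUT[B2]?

Fixpoint table:
  B0: | IN=(all ⊤) | OUT=(all ⊤)
  B1: | IN=(all ⊤) | OUT={c:6; rest ⊤}
  B2: | IN={c:6; rest ⊤} | OUT={c:6; rest ⊤}
  B3: | IN={c:6; rest ⊤} | OUT=(all ⊤)

Merge at B2: IN[B2] = OUT[B1] = {a: ⊤, b: ⊤, c: 6, d: ⊤, e: ⊤, f: ⊤}
Applying B2's transfer function to that IN value gives OUT[B2] (row B2 above).

Answer: {a: ⊤, b: ⊤, c: 6, d: ⊤, e: ⊤, f: ⊤}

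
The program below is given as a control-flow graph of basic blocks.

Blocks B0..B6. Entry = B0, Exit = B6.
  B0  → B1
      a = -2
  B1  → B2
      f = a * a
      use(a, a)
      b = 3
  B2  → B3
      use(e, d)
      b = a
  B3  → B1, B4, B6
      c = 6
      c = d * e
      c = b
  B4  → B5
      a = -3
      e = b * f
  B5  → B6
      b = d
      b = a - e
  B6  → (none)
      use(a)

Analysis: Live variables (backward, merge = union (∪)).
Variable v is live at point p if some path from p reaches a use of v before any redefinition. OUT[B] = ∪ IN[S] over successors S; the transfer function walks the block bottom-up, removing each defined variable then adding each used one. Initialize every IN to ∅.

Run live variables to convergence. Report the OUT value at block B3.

Answer: {a, b, d, e, f}

Derivation:
Converged values:
  B0: | IN={d, e} | OUT={a, d, e}
  B1: | IN={a, d, e} | OUT={a, d, e, f}
  B2: | IN={a, d, e, f} | OUT={a, b, d, e, f}
  B3: | IN={a, b, d, e, f} | OUT={a, b, d, e, f}
  B4: | IN={b, d, f} | OUT={a, d, e}
  B5: | IN={a, d, e} | OUT={a}
  B6: | IN={a} | OUT={}

Merge at B3: OUT[B3] = IN[B1] ⊔ IN[B4] ⊔ IN[B6] = {a, b, d, e, f}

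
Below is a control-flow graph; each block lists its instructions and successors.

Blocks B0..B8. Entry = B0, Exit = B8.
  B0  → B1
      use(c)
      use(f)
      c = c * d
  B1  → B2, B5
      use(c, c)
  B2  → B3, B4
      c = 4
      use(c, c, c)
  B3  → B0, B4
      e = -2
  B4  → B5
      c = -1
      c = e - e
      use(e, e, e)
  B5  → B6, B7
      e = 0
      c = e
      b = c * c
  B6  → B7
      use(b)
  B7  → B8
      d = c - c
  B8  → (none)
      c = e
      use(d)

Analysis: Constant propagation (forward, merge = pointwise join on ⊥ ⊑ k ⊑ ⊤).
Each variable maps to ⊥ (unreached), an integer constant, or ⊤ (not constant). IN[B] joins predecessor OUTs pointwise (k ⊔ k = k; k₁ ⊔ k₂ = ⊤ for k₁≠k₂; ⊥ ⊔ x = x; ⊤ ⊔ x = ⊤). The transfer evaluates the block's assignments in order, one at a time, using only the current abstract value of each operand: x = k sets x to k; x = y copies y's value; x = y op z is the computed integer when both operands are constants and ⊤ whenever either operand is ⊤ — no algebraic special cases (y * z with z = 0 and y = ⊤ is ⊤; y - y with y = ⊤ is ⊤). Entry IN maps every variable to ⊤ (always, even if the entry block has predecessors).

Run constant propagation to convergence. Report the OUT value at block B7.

Converged values:
  B0: | IN=(all ⊤) | OUT=(all ⊤)
  B1: | IN=(all ⊤) | OUT=(all ⊤)
  B2: | IN=(all ⊤) | OUT={c:4; rest ⊤}
  B3: | IN={c:4; rest ⊤} | OUT={c:4, e:-2; rest ⊤}
  B4: | IN={c:4; rest ⊤} | OUT=(all ⊤)
  B5: | IN=(all ⊤) | OUT={b:0, c:0, e:0; rest ⊤}
  B6: | IN={b:0, c:0, e:0; rest ⊤} | OUT={b:0, c:0, e:0; rest ⊤}
  B7: | IN={b:0, c:0, e:0; rest ⊤} | OUT={b:0, c:0, d:0, e:0; rest ⊤}
  B8: | IN={b:0, c:0, d:0, e:0; rest ⊤} | OUT={b:0, c:0, d:0, e:0; rest ⊤}

Merge at B7: IN[B7] = OUT[B5] ⊔ OUT[B6] = {a: ⊤, b: 0, c: 0, d: ⊤, e: 0, f: ⊤}
Applying B7's transfer function to that IN value gives OUT[B7] (row B7 above).

Answer: {a: ⊤, b: 0, c: 0, d: 0, e: 0, f: ⊤}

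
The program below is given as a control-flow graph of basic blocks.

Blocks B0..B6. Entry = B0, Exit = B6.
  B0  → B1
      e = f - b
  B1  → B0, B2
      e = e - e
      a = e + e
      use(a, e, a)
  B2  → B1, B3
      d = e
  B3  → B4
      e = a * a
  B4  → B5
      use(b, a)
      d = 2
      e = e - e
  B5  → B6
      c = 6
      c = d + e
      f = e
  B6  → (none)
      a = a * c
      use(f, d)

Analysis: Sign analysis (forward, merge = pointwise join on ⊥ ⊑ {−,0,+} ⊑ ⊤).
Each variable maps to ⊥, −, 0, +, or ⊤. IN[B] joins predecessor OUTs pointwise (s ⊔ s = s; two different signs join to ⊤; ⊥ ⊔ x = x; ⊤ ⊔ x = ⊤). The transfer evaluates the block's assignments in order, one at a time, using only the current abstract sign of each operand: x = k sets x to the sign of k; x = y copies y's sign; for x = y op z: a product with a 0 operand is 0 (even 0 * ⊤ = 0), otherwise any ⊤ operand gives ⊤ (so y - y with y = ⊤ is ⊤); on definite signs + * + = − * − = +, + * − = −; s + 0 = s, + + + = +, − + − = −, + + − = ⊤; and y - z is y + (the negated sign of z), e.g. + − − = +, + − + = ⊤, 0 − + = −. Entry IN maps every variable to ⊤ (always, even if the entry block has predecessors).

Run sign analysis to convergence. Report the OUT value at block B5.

Answer: {a: ⊤, b: ⊤, c: ⊤, d: +, e: ⊤, f: ⊤}

Derivation:
Per-block solution:
  B0: | IN=(all ⊤) | OUT=(all ⊤)
  B1: | IN=(all ⊤) | OUT=(all ⊤)
  B2: | IN=(all ⊤) | OUT=(all ⊤)
  B3: | IN=(all ⊤) | OUT=(all ⊤)
  B4: | IN=(all ⊤) | OUT={d:+; rest ⊤}
  B5: | IN={d:+; rest ⊤} | OUT={d:+; rest ⊤}
  B6: | IN={d:+; rest ⊤} | OUT={d:+; rest ⊤}

Merge at B5: IN[B5] = OUT[B4] = {a: ⊤, b: ⊤, c: ⊤, d: +, e: ⊤, f: ⊤}
Applying B5's transfer function to that IN value gives OUT[B5] (row B5 above).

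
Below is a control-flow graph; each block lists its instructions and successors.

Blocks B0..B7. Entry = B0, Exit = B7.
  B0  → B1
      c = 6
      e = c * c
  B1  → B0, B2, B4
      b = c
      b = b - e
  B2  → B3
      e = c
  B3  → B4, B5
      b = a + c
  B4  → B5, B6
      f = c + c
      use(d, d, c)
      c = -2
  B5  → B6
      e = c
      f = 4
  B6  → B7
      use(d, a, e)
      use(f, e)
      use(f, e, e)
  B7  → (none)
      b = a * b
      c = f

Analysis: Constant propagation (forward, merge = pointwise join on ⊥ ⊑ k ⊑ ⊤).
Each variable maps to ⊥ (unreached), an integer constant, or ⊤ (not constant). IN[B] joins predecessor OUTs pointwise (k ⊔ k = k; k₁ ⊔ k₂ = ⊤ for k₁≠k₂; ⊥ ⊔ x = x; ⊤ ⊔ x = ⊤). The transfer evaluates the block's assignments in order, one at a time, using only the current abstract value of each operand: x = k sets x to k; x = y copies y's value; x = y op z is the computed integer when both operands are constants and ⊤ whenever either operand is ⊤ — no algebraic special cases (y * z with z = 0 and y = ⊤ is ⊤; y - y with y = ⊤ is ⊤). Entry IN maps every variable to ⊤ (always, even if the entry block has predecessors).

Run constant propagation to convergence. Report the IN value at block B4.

Answer: {a: ⊤, b: ⊤, c: 6, d: ⊤, e: ⊤, f: ⊤}

Trace:
Fixpoint table:
  B0: | IN=(all ⊤) | OUT={c:6, e:36; rest ⊤}
  B1: | IN={c:6, e:36; rest ⊤} | OUT={b:-30, c:6, e:36; rest ⊤}
  B2: | IN={b:-30, c:6, e:36; rest ⊤} | OUT={b:-30, c:6, e:6; rest ⊤}
  B3: | IN={b:-30, c:6, e:6; rest ⊤} | OUT={c:6, e:6; rest ⊤}
  B4: | IN={c:6; rest ⊤} | OUT={c:-2, f:12; rest ⊤}
  B5: | IN=(all ⊤) | OUT={f:4; rest ⊤}
  B6: | IN=(all ⊤) | OUT=(all ⊤)
  B7: | IN=(all ⊤) | OUT=(all ⊤)

Merge at B4: IN[B4] = OUT[B1] ⊔ OUT[B3] = {a: ⊤, b: ⊤, c: 6, d: ⊤, e: ⊤, f: ⊤}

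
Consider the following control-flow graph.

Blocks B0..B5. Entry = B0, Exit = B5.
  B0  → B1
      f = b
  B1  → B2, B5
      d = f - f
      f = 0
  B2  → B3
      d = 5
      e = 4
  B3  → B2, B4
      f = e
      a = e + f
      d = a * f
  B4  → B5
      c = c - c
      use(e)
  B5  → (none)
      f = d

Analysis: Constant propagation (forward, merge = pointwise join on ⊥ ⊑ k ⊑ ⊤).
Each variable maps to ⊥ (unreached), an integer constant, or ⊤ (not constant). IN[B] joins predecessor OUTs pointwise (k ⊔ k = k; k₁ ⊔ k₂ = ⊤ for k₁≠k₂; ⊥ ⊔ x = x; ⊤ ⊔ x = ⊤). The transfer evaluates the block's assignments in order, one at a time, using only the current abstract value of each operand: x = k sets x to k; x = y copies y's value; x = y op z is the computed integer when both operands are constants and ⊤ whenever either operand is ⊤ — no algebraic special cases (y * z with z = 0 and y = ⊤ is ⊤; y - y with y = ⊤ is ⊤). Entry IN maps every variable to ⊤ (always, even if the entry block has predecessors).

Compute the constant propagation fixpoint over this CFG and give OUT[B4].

Fixpoint table:
  B0:   IN=(all ⊤)   OUT=(all ⊤)
  B1:   IN=(all ⊤)   OUT={f:0; rest ⊤}
  B2:   IN=(all ⊤)   OUT={d:5, e:4; rest ⊤}
  B3:   IN={d:5, e:4; rest ⊤}   OUT={a:8, d:32, e:4, f:4; rest ⊤}
  B4:   IN={a:8, d:32, e:4, f:4; rest ⊤}   OUT={a:8, d:32, e:4, f:4; rest ⊤}
  B5:   IN=(all ⊤)   OUT=(all ⊤)

Merge at B4: IN[B4] = OUT[B3] = {a: 8, b: ⊤, c: ⊤, d: 32, e: 4, f: 4}
Applying B4's transfer function to that IN value gives OUT[B4] (row B4 above).

Answer: {a: 8, b: ⊤, c: ⊤, d: 32, e: 4, f: 4}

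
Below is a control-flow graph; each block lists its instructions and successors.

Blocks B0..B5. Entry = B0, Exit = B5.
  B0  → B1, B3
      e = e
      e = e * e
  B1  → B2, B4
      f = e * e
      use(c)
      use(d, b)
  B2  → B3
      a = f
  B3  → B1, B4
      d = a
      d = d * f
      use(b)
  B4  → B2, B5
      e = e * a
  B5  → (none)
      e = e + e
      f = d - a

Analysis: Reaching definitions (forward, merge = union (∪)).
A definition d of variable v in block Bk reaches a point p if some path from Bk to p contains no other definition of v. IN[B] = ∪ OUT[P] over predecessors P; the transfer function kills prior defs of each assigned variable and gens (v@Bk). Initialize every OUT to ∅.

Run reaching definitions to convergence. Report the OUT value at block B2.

Converged values:
  B0: | IN={} | OUT={e@B0}
  B1: | IN={a@B2, d@B3, e@B0, e@B4, f@B1} | OUT={a@B2, d@B3, e@B0, e@B4, f@B1}
  B2: | IN={a@B2, d@B3, e@B0, e@B4, f@B1} | OUT={a@B2, d@B3, e@B0, e@B4, f@B1}
  B3: | IN={a@B2, d@B3, e@B0, e@B4, f@B1} | OUT={a@B2, d@B3, e@B0, e@B4, f@B1}
  B4: | IN={a@B2, d@B3, e@B0, e@B4, f@B1} | OUT={a@B2, d@B3, e@B4, f@B1}
  B5: | IN={a@B2, d@B3, e@B4, f@B1} | OUT={a@B2, d@B3, e@B5, f@B5}

Merge at B2: IN[B2] = OUT[B1] ⊔ OUT[B4] = {a@B2, d@B3, e@B0, e@B4, f@B1}
Applying B2's transfer function to that IN value gives OUT[B2] (row B2 above).

Answer: {a@B2, d@B3, e@B0, e@B4, f@B1}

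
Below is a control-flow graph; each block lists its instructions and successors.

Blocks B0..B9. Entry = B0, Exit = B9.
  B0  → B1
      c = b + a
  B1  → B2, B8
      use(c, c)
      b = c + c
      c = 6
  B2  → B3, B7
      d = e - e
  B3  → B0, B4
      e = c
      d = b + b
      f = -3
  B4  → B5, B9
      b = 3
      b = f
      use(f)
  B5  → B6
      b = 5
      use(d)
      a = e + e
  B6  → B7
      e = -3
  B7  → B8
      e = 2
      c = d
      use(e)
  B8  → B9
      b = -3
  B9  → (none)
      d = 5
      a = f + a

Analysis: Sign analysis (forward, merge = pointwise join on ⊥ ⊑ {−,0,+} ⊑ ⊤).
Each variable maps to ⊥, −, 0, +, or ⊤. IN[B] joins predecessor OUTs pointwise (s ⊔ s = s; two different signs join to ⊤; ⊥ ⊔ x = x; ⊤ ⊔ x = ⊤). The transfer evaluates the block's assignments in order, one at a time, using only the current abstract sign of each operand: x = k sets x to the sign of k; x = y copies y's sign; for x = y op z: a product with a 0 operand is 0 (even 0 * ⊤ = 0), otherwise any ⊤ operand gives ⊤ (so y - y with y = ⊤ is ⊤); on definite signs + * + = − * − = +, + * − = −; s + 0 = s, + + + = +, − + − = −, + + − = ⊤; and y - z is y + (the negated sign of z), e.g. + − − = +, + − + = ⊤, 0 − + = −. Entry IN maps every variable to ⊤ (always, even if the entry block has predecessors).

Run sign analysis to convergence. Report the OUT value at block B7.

Fixpoint table:
  B0: | IN=(all ⊤) | OUT=(all ⊤)
  B1: | IN=(all ⊤) | OUT={c:+; rest ⊤}
  B2: | IN={c:+; rest ⊤} | OUT={c:+; rest ⊤}
  B3: | IN={c:+; rest ⊤} | OUT={c:+, e:+, f:-; rest ⊤}
  B4: | IN={c:+, e:+, f:-; rest ⊤} | OUT={b:-, c:+, e:+, f:-; rest ⊤}
  B5: | IN={b:-, c:+, e:+, f:-; rest ⊤} | OUT={a:+, b:+, c:+, e:+, f:-; rest ⊤}
  B6: | IN={a:+, b:+, c:+, e:+, f:-; rest ⊤} | OUT={a:+, b:+, c:+, e:-, f:-; rest ⊤}
  B7: | IN={c:+; rest ⊤} | OUT={e:+; rest ⊤}
  B8: | IN=(all ⊤) | OUT={b:-; rest ⊤}
  B9: | IN={b:-; rest ⊤} | OUT={b:-, d:+; rest ⊤}

Merge at B7: IN[B7] = OUT[B2] ⊔ OUT[B6] = {a: ⊤, b: ⊤, c: +, d: ⊤, e: ⊤, f: ⊤}
Applying B7's transfer function to that IN value gives OUT[B7] (row B7 above).

Answer: {a: ⊤, b: ⊤, c: ⊤, d: ⊤, e: +, f: ⊤}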